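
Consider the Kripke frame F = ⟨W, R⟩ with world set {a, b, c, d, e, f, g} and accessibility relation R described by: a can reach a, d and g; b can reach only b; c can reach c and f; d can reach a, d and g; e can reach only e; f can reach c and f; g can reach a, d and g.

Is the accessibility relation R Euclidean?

Yes

Euclidean: yes — any two successors of a common world are R-related.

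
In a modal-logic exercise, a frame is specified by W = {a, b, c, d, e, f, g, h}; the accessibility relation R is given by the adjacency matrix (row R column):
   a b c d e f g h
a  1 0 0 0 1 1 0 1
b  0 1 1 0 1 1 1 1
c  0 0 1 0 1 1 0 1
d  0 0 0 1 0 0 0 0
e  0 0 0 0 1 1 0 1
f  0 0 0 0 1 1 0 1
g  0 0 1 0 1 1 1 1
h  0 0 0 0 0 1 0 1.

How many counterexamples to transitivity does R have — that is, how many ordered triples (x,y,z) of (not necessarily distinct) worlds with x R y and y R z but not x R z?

Enumerating: (h,f,e).

1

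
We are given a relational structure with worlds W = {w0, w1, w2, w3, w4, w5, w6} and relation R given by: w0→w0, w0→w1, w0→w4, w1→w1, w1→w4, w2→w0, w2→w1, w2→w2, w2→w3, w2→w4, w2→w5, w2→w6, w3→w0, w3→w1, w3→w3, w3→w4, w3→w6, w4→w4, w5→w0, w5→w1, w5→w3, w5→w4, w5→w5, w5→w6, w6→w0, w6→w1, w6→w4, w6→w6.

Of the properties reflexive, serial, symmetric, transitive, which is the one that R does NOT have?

symmetric

Reflexive: yes — every world is R-related to itself.
Serial: yes — every world has a successor (e.g. w0 R w0).
Symmetric: no — w0 R w1 but not w1 R w0.
Transitive: yes — every two-step R-path is closed by a direct edge.
Only symmetric fails.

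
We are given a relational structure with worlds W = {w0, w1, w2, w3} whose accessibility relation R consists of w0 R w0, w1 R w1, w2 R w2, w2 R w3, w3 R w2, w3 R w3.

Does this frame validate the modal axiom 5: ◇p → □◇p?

By correspondence theory, 5 is valid on a frame iff R is Euclidean.
Euclidean: yes — any two successors of a common world are R-related.

Yes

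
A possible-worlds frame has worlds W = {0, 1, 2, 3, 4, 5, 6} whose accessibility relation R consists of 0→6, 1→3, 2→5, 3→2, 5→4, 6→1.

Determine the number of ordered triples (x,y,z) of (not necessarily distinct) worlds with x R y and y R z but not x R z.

Enumerating: (0,6,1), (1,3,2), (2,5,4), (3,2,5), (6,1,3).

5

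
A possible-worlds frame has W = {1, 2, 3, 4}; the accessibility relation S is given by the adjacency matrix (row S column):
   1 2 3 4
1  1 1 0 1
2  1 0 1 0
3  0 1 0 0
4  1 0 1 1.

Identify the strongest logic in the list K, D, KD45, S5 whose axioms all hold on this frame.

D

Serial (axiom D): yes — every world has a successor (e.g. 1 S 1).
Euclidean (axiom 5): no — 1 S 2 and 1 S 4, but not 2 S 4.
Transitive (axiom 4): no — 1 S 2 and 2 S 3, but not 1 S 3.
Reflexive (axiom T): no — 2 is not related to itself.
So F validates K, D; KD45 would additionally require S to be Euclidean and transitive. The strongest is D.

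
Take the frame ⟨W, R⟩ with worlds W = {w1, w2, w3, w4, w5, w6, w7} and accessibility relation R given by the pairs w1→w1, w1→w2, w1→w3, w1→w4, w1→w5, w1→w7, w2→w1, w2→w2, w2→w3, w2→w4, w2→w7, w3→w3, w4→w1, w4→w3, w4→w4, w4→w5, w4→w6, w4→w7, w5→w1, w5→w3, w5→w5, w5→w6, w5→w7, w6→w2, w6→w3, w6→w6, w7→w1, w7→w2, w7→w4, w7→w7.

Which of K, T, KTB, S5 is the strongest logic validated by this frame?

Reflexive (axiom T): yes — every world is R-related to itself.
Symmetric (axiom B): no — w1 R w3 but not w3 R w1.
Euclidean (axiom 5): no — w1 R w2 and w1 R w5, but not w2 R w5.
So F validates K, T; KTB would additionally require R to be symmetric. The strongest is T.

T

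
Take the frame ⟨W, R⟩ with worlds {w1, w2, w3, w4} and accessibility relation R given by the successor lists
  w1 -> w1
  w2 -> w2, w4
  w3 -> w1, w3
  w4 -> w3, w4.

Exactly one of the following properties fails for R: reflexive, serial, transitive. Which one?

Reflexive: yes — every world is R-related to itself.
Serial: yes — every world has a successor (e.g. w1 R w1).
Transitive: no — w2 R w4 and w4 R w3, but not w2 R w3.
Only transitive fails.

transitive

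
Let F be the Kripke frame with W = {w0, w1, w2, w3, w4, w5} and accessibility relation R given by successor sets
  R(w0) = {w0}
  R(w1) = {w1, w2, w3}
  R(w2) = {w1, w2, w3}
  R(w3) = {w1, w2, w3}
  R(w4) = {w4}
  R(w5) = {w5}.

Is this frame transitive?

Transitive: yes — every two-step R-path is closed by a direct edge.

Yes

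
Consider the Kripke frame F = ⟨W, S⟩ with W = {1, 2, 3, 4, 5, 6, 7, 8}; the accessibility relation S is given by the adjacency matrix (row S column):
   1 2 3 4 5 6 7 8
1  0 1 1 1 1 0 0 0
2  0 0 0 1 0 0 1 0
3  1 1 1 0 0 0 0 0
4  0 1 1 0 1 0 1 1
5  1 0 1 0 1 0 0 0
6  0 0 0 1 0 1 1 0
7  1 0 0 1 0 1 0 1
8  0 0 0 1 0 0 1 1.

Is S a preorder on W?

Reflexive: no — 1 is not related to itself.
Transitive: no — 1 S 2 and 2 S 7, but not 1 S 7.
So S is not a preorder.

No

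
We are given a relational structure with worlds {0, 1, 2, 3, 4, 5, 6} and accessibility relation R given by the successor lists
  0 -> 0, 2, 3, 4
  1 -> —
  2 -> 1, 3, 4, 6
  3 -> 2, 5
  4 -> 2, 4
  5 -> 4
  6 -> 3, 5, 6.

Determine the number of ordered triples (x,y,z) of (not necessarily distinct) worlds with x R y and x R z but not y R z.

30

Enumerating: (0,2,0), (0,2,2), (0,3,0), (0,3,3), (0,3,4), (0,4,0), (0,4,3), (2,1,1), (2,1,3), (2,1,4), (2,1,6), (2,3,1), … and 18 more.
Total: 30.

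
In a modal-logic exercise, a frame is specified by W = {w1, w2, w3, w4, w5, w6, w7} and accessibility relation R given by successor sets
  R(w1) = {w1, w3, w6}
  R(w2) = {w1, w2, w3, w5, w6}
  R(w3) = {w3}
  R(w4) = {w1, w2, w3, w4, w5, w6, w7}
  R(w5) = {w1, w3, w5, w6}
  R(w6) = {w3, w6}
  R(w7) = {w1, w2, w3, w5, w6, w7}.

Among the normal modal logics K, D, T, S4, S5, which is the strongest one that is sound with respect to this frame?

S4

Serial (axiom D): yes — every world has a successor (e.g. w1 R w1).
Reflexive (axiom T): yes — every world is R-related to itself.
Transitive (axiom 4): yes — every two-step R-path is closed by a direct edge.
Euclidean (axiom 5): no — w1 R w3 and w1 R w6, but not w3 R w6.
So F validates K, D, T, S4; S5 would additionally require R to be Euclidean. The strongest is S4.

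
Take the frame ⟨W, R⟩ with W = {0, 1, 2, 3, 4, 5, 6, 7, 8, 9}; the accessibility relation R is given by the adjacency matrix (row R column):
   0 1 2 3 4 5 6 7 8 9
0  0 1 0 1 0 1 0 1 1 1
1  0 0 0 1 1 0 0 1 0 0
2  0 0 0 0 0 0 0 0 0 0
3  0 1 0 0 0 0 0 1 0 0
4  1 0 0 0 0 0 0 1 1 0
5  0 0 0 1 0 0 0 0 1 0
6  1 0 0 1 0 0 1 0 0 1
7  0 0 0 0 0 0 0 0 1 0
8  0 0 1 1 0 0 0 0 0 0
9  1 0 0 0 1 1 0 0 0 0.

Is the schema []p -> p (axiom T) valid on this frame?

Axiom T corresponds to the accessibility relation being reflexive.
Reflexive: no — 0 is not related to itself.

No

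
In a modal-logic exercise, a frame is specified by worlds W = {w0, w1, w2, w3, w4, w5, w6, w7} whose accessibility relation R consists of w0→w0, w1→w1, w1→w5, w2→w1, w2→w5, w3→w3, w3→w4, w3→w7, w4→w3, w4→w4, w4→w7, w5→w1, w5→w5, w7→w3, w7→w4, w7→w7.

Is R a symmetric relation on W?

Symmetric: no — w2 R w1 but not w1 R w2.

No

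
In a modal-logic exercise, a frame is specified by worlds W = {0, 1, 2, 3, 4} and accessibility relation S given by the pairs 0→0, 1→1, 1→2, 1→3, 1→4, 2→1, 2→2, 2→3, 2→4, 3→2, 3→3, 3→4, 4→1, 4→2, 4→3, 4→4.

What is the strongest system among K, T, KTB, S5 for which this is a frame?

Reflexive (axiom T): yes — every world is S-related to itself.
Symmetric (axiom B): no — 1 S 3 but not 3 S 1.
Euclidean (axiom 5): no — 2 S 3 and 2 S 1, but not 3 S 1.
So F validates K, T; KTB would additionally require S to be symmetric. The strongest is T.

T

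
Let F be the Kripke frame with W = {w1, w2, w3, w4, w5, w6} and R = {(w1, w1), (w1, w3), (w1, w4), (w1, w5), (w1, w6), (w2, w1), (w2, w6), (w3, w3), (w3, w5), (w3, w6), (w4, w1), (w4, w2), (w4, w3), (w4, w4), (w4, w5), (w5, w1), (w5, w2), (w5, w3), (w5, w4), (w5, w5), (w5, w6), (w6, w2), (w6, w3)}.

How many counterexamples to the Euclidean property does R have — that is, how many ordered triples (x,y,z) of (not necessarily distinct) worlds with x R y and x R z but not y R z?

35

Enumerating: (w1,w3,w1), (w1,w3,w4), (w1,w4,w6), (w1,w6,w1), (w1,w6,w4), (w1,w6,w5), (w1,w6,w6), (w2,w6,w1), (w2,w6,w6), (w3,w6,w5), (w3,w6,w6), (w4,w1,w2), … and 23 more.
Total: 35.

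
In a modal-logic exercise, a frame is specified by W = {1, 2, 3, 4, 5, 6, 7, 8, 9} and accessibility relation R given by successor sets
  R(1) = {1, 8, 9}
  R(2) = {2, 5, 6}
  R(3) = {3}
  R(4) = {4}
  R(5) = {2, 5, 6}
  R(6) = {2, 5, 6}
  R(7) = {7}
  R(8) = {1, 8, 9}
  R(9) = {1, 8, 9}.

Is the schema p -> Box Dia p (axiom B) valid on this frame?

By correspondence theory, B is valid on a frame iff R is symmetric.
Symmetric: yes — every pair in R has its reverse in R.

Yes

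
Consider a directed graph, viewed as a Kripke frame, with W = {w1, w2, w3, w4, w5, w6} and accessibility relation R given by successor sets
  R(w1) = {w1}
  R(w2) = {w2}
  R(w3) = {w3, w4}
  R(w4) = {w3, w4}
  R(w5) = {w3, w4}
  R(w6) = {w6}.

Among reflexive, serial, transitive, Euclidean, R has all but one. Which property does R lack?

Reflexive: no — w5 is not related to itself.
Serial: yes — every world has a successor (e.g. w1 R w1).
Transitive: yes — every two-step R-path is closed by a direct edge.
Euclidean: yes — any two successors of a common world are R-related.
Only reflexive fails.

reflexive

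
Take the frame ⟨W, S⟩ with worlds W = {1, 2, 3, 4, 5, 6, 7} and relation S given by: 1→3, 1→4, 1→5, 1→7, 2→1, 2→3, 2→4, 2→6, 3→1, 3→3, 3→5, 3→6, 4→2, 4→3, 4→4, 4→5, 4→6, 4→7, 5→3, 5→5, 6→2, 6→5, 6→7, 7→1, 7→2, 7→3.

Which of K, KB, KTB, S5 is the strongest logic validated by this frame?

Symmetric (axiom B): no — 1 S 4 but not 4 S 1.
Reflexive (axiom T): no — 1 is not related to itself.
Euclidean (axiom 5): no — 1 S 3 and 1 S 4, but not 3 S 4.
So F validates K; KB would additionally require S to be symmetric. The strongest is K.

K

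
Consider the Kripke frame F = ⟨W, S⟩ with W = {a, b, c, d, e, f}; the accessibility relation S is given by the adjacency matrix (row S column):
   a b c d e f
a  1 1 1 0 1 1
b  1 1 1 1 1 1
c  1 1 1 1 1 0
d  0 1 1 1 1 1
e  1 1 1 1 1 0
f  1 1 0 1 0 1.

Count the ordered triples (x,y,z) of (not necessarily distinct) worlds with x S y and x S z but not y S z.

Enumerating: (a,c,f), (a,e,f), (a,f,c), (a,f,e), (b,a,d), (b,c,f), (b,d,a), (b,e,f), (b,f,c), (b,f,e), (c,a,d), (c,d,a), … and 8 more.
Total: 20.

20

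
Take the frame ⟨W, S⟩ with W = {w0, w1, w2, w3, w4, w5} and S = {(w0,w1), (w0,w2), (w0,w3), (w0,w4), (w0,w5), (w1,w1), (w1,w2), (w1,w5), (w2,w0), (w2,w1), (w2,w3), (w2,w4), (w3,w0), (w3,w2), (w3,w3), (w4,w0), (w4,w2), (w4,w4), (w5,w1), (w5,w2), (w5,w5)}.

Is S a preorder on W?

No

Reflexive: no — w0 is not related to itself.
Transitive: no — w1 S w2 and w2 S w0, but not w1 S w0.
So S is not a preorder.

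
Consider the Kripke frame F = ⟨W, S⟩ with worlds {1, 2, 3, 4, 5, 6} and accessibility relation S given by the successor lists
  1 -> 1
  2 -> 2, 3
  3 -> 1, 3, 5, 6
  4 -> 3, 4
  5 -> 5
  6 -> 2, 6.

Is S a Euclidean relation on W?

Euclidean: no — 3 S 1 and 3 S 5, but not 1 S 5.

No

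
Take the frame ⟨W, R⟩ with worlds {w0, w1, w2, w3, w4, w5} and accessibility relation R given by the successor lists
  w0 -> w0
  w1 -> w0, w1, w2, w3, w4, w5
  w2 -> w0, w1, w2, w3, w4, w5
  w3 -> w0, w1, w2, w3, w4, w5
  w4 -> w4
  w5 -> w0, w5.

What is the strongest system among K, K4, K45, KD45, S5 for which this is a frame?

Transitive (axiom 4): yes — every two-step R-path is closed by a direct edge.
Euclidean (axiom 5): no — w1 R w0 and w1 R w2, but not w0 R w2.
Serial (axiom D): yes — every world has a successor (e.g. w0 R w0).
Reflexive (axiom T): yes — every world is R-related to itself.
So F validates K, K4; K45 would additionally require R to be Euclidean. The strongest is K4.

K4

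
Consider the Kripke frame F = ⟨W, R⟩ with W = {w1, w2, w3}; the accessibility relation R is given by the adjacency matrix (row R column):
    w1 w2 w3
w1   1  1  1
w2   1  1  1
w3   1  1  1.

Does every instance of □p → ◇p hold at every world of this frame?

By correspondence theory, D is valid on a frame iff R is serial.
Serial: yes — every world has a successor (e.g. w1 R w1).

Yes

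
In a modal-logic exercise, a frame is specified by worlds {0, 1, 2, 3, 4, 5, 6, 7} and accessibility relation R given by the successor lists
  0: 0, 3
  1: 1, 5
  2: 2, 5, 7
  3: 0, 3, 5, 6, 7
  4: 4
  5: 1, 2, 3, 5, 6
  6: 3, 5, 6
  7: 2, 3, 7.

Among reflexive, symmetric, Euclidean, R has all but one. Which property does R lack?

Reflexive: yes — every world is R-related to itself.
Symmetric: yes — every pair in R has its reverse in R.
Euclidean: no — 2 R 5 and 2 R 7, but not 5 R 7.
Only Euclidean fails.

Euclidean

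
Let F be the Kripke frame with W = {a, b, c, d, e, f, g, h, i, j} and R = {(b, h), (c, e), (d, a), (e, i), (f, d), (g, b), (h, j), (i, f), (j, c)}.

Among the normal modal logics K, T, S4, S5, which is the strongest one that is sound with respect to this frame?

K

Reflexive (axiom T): no — a is not related to itself.
Transitive (axiom 4): no — b R h and h R j, but not b R j.
Euclidean (axiom 5): no — b R h and b R h, but not h R h.
So F validates K; T would additionally require R to be reflexive. The strongest is K.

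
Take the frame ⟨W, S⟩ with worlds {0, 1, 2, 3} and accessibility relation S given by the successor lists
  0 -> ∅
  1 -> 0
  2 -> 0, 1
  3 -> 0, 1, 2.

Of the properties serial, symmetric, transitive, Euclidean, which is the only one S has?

Serial: no — 0 has no S-successor.
Symmetric: no — 1 S 0 but not 0 S 1.
Transitive: yes — every two-step S-path is closed by a direct edge.
Euclidean: no — 2 S 0 and 2 S 1, but not 0 S 1.
Only transitive holds.

transitive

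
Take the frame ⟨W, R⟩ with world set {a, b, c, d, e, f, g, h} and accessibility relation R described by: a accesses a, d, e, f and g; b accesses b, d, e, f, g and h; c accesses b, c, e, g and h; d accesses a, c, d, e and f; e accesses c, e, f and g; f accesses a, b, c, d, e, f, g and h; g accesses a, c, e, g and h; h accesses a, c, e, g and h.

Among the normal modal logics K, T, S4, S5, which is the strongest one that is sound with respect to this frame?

Reflexive (axiom T): yes — every world is R-related to itself.
Transitive (axiom 4): no — a R d and d R c, but not a R c.
Euclidean (axiom 5): no — a R d and a R g, but not d R g.
So F validates K, T; S4 would additionally require R to be transitive. The strongest is T.

T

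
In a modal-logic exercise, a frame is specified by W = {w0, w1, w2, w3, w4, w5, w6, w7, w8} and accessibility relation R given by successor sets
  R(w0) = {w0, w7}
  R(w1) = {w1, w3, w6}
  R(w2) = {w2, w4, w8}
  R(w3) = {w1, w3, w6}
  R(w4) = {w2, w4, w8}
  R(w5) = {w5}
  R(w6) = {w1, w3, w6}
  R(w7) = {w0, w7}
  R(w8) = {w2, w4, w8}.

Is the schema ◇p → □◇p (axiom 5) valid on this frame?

By correspondence theory, 5 is valid on a frame iff R is Euclidean.
Euclidean: yes — any two successors of a common world are R-related.

Yes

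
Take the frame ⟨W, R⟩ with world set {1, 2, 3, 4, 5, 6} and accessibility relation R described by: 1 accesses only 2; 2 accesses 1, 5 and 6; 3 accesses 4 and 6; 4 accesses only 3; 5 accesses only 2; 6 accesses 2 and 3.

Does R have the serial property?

Serial: yes — every world has a successor (e.g. 1 R 2).

Yes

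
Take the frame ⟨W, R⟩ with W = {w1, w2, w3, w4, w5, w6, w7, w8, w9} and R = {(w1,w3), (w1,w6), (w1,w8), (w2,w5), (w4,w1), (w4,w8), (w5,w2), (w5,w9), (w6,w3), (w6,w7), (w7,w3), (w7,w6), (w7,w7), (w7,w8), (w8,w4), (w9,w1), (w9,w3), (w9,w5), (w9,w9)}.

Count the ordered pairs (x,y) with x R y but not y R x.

Enumerating: (w1,w3), (w1,w6), (w1,w8), (w4,w1), (w6,w3), (w7,w3), (w7,w8), (w9,w1), (w9,w3).

9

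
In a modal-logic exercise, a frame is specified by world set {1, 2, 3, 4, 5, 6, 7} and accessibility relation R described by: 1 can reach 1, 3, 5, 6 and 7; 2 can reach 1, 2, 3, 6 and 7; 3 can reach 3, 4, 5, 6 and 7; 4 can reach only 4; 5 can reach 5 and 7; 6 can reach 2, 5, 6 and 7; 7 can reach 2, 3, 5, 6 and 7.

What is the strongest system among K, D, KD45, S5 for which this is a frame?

D

Serial (axiom D): yes — every world has a successor (e.g. 1 R 1).
Euclidean (axiom 5): no — 1 R 5 and 1 R 3, but not 5 R 3.
Transitive (axiom 4): no — 1 R 3 and 3 R 4, but not 1 R 4.
Reflexive (axiom T): yes — every world is R-related to itself.
So F validates K, D; KD45 would additionally require R to be Euclidean and transitive. The strongest is D.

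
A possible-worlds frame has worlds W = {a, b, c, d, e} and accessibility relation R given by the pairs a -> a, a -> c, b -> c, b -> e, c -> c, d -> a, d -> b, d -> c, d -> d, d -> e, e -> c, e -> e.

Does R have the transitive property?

Transitive: yes — every two-step R-path is closed by a direct edge.

Yes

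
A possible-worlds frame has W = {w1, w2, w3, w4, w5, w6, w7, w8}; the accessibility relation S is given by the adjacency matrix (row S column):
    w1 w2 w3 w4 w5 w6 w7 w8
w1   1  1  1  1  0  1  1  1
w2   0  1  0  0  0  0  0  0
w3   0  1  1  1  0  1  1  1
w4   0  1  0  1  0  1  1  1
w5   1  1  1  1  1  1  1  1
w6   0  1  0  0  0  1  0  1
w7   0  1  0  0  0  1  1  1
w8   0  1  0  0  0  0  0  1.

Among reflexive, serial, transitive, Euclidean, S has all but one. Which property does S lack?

Euclidean

Reflexive: yes — every world is S-related to itself.
Serial: yes — every world has a successor (e.g. w1 S w1).
Transitive: yes — every two-step S-path is closed by a direct edge.
Euclidean: no — w1 S w2 and w1 S w3, but not w2 S w3.
Only Euclidean fails.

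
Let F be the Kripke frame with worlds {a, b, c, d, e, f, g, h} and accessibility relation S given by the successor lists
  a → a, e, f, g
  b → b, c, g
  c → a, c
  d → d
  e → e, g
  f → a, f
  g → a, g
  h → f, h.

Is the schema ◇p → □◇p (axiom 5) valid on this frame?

No

Axiom 5 corresponds to the accessibility relation being Euclidean.
Euclidean: no — a S e and a S f, but not e S f.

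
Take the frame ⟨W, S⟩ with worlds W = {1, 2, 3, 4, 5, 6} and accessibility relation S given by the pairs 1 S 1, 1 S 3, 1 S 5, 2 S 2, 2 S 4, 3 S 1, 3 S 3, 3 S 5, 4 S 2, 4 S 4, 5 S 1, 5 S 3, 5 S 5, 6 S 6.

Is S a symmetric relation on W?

Symmetric: yes — every pair in S has its reverse in S.

Yes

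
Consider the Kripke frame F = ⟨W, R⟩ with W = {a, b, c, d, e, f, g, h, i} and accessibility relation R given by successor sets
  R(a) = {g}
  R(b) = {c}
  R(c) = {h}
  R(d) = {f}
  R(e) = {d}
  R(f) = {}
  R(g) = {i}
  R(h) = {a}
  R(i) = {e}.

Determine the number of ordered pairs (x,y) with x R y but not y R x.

8

Enumerating: (a,g), (b,c), (c,h), (d,f), (e,d), (g,i), (h,a), (i,e).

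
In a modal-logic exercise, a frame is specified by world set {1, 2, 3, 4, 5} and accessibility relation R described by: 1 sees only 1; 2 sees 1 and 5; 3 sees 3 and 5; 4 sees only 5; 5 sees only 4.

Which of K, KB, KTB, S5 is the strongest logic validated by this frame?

Symmetric (axiom B): no — 2 R 1 but not 1 R 2.
Reflexive (axiom T): no — 2 is not related to itself.
Euclidean (axiom 5): no — 2 R 1 and 2 R 5, but not 1 R 5.
So F validates K; KB would additionally require R to be symmetric. The strongest is K.

K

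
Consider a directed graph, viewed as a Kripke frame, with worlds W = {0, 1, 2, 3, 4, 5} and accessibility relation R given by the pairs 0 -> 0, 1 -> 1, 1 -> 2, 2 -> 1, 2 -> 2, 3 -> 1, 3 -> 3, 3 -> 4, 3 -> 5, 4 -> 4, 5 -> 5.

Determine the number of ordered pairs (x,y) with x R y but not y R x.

Enumerating: (3,1), (3,4), (3,5).

3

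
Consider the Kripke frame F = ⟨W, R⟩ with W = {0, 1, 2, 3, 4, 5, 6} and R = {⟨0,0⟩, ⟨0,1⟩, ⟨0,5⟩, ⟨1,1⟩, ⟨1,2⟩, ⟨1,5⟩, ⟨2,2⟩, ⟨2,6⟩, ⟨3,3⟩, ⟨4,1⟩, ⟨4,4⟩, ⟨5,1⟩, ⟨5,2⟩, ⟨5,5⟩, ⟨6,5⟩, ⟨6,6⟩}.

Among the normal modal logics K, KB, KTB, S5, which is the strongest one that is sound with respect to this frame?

Symmetric (axiom B): no — 0 R 1 but not 1 R 0.
Reflexive (axiom T): yes — every world is R-related to itself.
Euclidean (axiom 5): no — 1 R 2 and 1 R 5, but not 2 R 5.
So F validates K; KB would additionally require R to be symmetric. The strongest is K.

K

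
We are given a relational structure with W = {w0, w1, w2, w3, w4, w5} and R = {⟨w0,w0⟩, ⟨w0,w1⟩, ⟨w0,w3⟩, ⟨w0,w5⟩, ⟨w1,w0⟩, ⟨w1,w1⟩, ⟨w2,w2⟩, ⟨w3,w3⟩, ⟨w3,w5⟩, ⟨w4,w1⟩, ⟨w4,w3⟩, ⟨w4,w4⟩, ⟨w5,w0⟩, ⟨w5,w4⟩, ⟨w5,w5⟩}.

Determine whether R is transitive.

Transitive: no — w0 R w5 and w5 R w4, but not w0 R w4.

No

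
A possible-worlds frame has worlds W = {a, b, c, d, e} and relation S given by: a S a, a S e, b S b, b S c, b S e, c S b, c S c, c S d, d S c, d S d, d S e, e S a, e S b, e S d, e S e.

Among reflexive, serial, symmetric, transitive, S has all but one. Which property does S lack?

transitive

Reflexive: yes — every world is S-related to itself.
Serial: yes — every world has a successor (e.g. a S a).
Symmetric: yes — every pair in S has its reverse in S.
Transitive: no — a S e and e S b, but not a S b.
Only transitive fails.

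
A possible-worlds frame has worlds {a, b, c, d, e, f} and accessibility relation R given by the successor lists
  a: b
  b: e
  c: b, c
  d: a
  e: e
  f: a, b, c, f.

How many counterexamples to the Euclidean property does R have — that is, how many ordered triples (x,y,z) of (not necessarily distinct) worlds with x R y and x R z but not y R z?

13

Enumerating: (a,b,b), (c,b,b), (c,b,c), (d,a,a), (f,a,a), (f,a,c), (f,a,f), (f,b,a), (f,b,b), (f,b,c), (f,b,f), (f,c,a), (f,c,f).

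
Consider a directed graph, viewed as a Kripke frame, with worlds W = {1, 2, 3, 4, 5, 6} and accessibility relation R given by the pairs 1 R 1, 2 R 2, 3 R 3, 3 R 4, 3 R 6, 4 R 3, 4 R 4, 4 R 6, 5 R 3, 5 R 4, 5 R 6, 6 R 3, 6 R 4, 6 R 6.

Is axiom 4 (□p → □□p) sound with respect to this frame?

Yes

By correspondence theory, 4 is valid on a frame iff R is transitive.
Transitive: yes — every two-step R-path is closed by a direct edge.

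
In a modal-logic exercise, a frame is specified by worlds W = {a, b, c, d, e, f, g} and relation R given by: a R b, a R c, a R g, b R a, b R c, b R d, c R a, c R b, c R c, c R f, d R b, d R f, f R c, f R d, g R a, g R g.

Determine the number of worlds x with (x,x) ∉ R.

Enumerating: a, b, d, e, f.

5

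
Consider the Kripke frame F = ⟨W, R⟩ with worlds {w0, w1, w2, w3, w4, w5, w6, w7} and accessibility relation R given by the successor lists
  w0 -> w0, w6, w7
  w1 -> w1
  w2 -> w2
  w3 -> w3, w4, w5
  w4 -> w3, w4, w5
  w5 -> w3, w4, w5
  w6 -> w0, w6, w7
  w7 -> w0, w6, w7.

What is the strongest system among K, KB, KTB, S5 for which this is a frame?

S5

Symmetric (axiom B): yes — every pair in R has its reverse in R.
Reflexive (axiom T): yes — every world is R-related to itself.
Euclidean (axiom 5): yes — any two successors of a common world are R-related.
So F validates K, KB, KTB, S5. The strongest is S5.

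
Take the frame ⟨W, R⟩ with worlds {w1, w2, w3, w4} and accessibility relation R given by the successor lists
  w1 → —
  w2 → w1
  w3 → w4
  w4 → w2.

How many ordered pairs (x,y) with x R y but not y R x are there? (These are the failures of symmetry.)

3

Enumerating: (w2,w1), (w3,w4), (w4,w2).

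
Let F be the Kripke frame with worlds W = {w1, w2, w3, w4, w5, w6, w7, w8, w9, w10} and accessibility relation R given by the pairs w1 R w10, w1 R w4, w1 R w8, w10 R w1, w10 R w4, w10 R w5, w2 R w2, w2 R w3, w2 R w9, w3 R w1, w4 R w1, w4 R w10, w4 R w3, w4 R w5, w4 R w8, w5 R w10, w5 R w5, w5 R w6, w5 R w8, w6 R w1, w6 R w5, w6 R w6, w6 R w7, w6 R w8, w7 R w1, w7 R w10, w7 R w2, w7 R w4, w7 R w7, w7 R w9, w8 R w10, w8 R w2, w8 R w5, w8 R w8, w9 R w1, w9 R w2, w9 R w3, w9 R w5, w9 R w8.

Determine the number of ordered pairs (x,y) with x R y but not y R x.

20

Enumerating: (w1,w8), (w2,w3), (w3,w1), (w4,w3), (w4,w5), (w4,w8), (w6,w1), (w6,w7), (w6,w8), (w7,w1), (w7,w10), (w7,w2), … and 8 more.
Total: 20.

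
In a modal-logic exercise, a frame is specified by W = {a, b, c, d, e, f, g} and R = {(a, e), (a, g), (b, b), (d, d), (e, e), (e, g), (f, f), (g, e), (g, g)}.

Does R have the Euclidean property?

Euclidean: yes — any two successors of a common world are R-related.

Yes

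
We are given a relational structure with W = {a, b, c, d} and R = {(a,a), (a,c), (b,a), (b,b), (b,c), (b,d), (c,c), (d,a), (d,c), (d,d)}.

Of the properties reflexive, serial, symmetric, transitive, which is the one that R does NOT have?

Reflexive: yes — every world is R-related to itself.
Serial: yes — every world has a successor (e.g. a R a).
Symmetric: no — a R c but not c R a.
Transitive: yes — every two-step R-path is closed by a direct edge.
Only symmetric fails.

symmetric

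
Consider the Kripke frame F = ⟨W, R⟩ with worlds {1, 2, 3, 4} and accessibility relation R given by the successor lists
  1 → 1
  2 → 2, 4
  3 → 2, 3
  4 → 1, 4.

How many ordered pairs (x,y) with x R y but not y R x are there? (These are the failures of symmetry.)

3

Enumerating: (2,4), (3,2), (4,1).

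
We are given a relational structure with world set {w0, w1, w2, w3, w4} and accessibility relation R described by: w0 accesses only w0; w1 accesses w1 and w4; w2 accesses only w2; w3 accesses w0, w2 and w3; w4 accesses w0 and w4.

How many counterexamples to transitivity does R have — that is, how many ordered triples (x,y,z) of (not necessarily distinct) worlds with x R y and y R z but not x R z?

1

Enumerating: (w1,w4,w0).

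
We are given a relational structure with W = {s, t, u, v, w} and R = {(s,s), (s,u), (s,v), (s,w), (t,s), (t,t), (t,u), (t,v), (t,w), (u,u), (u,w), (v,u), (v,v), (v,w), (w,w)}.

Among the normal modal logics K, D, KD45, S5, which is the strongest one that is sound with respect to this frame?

Serial (axiom D): yes — every world has a successor (e.g. s R s).
Euclidean (axiom 5): no — s R u and s R v, but not u R v.
Transitive (axiom 4): yes — every two-step R-path is closed by a direct edge.
Reflexive (axiom T): yes — every world is R-related to itself.
So F validates K, D; KD45 would additionally require R to be Euclidean. The strongest is D.

D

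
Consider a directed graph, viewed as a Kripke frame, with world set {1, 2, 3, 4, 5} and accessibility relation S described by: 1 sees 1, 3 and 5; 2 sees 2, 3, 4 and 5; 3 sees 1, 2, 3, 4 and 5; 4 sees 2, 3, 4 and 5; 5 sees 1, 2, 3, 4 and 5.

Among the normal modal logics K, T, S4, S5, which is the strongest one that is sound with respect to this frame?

Reflexive (axiom T): yes — every world is S-related to itself.
Transitive (axiom 4): no — 1 S 3 and 3 S 2, but not 1 S 2.
Euclidean (axiom 5): no — 3 S 1 and 3 S 2, but not 1 S 2.
So F validates K, T; S4 would additionally require S to be transitive. The strongest is T.

T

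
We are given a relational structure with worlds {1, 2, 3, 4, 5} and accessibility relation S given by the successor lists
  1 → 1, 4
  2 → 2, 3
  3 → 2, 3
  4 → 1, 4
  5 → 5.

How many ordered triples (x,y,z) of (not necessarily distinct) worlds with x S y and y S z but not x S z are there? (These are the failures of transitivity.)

0

S is transitive; there are no such tuples.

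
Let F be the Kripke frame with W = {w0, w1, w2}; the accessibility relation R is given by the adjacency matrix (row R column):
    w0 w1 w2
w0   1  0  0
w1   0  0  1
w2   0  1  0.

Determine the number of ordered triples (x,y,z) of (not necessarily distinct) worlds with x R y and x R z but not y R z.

2

Enumerating: (w1,w2,w2), (w2,w1,w1).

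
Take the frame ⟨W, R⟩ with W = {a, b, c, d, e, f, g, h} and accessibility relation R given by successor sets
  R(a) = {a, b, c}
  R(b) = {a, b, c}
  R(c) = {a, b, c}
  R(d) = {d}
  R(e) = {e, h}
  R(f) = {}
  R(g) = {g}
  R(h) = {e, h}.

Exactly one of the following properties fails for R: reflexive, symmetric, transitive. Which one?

reflexive

Reflexive: no — f is not related to itself.
Symmetric: yes — every pair in R has its reverse in R.
Transitive: yes — every two-step R-path is closed by a direct edge.
Only reflexive fails.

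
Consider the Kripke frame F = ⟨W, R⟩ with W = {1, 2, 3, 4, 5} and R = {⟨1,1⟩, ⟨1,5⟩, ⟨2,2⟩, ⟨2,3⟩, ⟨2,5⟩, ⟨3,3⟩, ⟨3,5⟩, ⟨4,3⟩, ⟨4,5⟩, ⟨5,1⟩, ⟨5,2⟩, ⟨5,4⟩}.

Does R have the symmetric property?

Symmetric: no — 2 R 3 but not 3 R 2.

No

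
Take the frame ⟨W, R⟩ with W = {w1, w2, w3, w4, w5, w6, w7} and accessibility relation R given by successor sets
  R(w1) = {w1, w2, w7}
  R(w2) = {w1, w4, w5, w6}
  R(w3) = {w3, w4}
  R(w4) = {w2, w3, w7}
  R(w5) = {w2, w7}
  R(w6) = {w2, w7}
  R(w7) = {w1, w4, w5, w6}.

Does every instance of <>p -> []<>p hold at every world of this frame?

Axiom 5 corresponds to the accessibility relation being Euclidean.
Euclidean: no — w1 R w2 and w1 R w7, but not w2 R w7.

No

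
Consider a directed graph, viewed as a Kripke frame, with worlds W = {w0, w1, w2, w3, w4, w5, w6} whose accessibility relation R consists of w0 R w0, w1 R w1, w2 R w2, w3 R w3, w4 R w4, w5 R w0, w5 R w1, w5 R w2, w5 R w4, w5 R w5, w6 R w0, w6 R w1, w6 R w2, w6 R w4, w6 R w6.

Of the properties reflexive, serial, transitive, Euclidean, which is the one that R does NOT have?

Reflexive: yes — every world is R-related to itself.
Serial: yes — every world has a successor (e.g. w0 R w0).
Transitive: yes — every two-step R-path is closed by a direct edge.
Euclidean: no — w5 R w0 and w5 R w1, but not w0 R w1.
Only Euclidean fails.

Euclidean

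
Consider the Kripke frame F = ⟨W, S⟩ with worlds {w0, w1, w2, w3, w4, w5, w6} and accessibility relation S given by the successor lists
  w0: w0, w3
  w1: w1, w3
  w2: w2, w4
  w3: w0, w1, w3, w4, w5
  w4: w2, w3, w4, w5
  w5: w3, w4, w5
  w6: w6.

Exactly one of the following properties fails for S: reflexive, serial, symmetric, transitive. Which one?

transitive

Reflexive: yes — every world is S-related to itself.
Serial: yes — every world has a successor (e.g. w0 S w0).
Symmetric: yes — every pair in S has its reverse in S.
Transitive: no — w0 S w3 and w3 S w1, but not w0 S w1.
Only transitive fails.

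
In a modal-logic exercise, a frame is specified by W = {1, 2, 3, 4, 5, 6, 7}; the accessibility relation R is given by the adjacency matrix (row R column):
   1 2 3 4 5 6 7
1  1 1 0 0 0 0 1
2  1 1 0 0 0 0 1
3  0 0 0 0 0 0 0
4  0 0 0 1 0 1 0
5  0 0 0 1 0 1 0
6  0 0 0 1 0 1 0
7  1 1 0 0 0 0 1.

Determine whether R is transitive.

Transitive: yes — every two-step R-path is closed by a direct edge.

Yes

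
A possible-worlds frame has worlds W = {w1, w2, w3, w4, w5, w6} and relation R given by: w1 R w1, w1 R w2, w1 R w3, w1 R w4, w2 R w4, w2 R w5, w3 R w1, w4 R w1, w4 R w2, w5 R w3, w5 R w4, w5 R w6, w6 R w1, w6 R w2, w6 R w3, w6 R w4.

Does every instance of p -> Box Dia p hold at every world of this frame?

By correspondence theory, B is valid on a frame iff R is symmetric.
Symmetric: no — w1 R w2 but not w2 R w1.

No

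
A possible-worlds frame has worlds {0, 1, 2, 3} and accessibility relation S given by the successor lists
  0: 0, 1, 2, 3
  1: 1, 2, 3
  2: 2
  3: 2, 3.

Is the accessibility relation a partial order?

Yes

Reflexive: yes — every world is S-related to itself.
Transitive: yes — every two-step S-path is closed by a direct edge.
Antisymmetric: yes — no distinct pair is related both ways.
So S is a partial order.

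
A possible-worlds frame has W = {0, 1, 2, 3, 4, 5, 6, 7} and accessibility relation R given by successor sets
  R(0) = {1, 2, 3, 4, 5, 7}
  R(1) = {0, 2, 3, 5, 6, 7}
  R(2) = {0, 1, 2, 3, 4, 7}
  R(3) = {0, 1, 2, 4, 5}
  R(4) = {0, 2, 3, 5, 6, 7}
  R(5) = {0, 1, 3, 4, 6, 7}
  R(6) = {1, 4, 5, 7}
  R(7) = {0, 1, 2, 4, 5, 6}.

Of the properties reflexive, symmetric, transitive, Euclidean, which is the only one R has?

Reflexive: no — 0 is not related to itself.
Symmetric: yes — every pair in R has its reverse in R.
Transitive: no — 0 R 1 and 1 R 6, but not 0 R 6.
Euclidean: no — 0 R 1 and 0 R 4, but not 1 R 4.
Only symmetric holds.

symmetric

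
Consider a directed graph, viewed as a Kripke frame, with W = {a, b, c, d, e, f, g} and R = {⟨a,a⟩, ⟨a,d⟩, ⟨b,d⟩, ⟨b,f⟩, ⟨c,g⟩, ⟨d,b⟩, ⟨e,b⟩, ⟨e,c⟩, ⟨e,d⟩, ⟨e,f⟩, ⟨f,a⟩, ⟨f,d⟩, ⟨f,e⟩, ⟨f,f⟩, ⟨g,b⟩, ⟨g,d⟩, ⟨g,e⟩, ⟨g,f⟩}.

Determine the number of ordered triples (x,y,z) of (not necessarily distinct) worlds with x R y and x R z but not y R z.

32

Enumerating: (a,d,a), (a,d,d), (b,d,d), (b,d,f), (c,g,g), (d,b,b), (e,b,b), (e,b,c), (e,c,b), (e,c,c), (e,c,d), (e,c,f), … and 20 more.
Total: 32.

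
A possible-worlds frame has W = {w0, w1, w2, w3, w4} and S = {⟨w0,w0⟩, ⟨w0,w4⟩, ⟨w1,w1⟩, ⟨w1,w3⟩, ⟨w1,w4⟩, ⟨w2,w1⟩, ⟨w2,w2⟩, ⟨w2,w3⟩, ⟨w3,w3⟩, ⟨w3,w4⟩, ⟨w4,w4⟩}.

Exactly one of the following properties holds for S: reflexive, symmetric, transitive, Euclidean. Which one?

Reflexive: yes — every world is S-related to itself.
Symmetric: no — w0 S w4 but not w4 S w0.
Transitive: no — w2 S w1 and w1 S w4, but not w2 S w4.
Euclidean: no — w1 S w4 and w1 S w3, but not w4 S w3.
Only reflexive holds.

reflexive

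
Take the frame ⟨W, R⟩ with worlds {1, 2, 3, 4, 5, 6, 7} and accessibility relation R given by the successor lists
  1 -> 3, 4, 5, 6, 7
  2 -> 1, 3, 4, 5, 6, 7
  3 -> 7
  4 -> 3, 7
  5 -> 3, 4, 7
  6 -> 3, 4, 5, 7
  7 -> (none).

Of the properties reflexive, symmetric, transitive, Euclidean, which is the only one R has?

Reflexive: no — 1 is not related to itself.
Symmetric: no — 1 R 3 but not 3 R 1.
Transitive: yes — every two-step R-path is closed by a direct edge.
Euclidean: no — 1 R 3 and 1 R 4, but not 3 R 4.
Only transitive holds.

transitive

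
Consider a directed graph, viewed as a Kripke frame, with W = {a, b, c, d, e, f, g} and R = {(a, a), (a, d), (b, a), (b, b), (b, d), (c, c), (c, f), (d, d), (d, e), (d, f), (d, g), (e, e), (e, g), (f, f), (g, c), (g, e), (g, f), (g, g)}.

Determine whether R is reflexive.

Reflexive: yes — every world is R-related to itself.

Yes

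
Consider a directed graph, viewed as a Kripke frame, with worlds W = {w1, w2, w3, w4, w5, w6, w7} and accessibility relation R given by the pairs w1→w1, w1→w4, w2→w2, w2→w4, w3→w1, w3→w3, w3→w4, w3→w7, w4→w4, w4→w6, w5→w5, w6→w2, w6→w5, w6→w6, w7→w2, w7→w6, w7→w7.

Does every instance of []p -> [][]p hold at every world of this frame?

No

The schema 4 characterises exactly the transitive frames.
Transitive: no — w1 R w4 and w4 R w6, but not w1 R w6.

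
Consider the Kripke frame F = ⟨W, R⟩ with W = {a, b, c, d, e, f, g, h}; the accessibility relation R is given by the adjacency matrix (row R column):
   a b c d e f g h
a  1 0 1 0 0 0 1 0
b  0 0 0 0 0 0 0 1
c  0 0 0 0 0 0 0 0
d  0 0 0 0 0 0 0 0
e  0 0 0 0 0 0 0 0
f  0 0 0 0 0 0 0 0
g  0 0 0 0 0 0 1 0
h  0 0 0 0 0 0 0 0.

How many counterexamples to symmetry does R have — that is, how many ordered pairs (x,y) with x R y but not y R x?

3

Enumerating: (a,c), (a,g), (b,h).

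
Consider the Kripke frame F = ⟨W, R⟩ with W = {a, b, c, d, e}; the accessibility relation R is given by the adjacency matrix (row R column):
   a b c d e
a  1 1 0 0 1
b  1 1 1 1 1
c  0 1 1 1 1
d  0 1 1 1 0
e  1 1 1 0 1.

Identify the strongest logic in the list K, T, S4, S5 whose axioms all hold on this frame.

Reflexive (axiom T): yes — every world is R-related to itself.
Transitive (axiom 4): no — a R b and b R c, but not a R c.
Euclidean (axiom 5): no — b R a and b R c, but not a R c.
So F validates K, T; S4 would additionally require R to be transitive. The strongest is T.

T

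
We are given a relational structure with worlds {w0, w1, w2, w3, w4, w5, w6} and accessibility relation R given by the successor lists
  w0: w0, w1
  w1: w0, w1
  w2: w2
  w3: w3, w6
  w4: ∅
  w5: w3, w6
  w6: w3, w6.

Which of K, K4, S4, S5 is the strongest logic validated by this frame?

K4

Transitive (axiom 4): yes — every two-step R-path is closed by a direct edge.
Reflexive (axiom T): no — w4 is not related to itself.
Euclidean (axiom 5): yes — any two successors of a common world are R-related.
So F validates K, K4; S4 would additionally require R to be reflexive. The strongest is K4.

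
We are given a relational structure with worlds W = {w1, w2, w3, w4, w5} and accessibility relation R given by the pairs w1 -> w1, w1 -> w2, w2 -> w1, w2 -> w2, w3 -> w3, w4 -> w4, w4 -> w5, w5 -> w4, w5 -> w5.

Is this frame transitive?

Yes

Transitive: yes — every two-step R-path is closed by a direct edge.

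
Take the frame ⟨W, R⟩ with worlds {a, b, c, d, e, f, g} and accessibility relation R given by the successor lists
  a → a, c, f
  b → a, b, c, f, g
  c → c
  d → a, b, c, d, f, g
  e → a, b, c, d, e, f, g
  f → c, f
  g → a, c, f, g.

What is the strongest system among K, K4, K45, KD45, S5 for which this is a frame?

K4

Transitive (axiom 4): yes — every two-step R-path is closed by a direct edge.
Euclidean (axiom 5): no — a R c and a R f, but not c R f.
Serial (axiom D): yes — every world has a successor (e.g. a R a).
Reflexive (axiom T): yes — every world is R-related to itself.
So F validates K, K4; K45 would additionally require R to be Euclidean. The strongest is K4.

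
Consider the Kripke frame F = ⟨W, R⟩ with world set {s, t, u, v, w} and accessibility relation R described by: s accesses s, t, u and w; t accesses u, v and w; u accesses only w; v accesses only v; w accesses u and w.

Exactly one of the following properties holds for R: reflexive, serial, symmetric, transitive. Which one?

Reflexive: no — t is not related to itself.
Serial: yes — every world has a successor (e.g. s R s).
Symmetric: no — s R t but not t R s.
Transitive: no — s R t and t R v, but not s R v.
Only serial holds.

serial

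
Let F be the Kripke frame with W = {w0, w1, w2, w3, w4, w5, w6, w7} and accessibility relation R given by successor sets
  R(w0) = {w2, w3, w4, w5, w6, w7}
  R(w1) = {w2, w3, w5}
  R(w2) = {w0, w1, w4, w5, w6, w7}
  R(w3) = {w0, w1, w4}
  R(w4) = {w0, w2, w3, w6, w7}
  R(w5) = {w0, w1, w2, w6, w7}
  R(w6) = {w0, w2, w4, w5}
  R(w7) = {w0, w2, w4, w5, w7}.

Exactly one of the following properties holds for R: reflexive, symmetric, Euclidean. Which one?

symmetric

Reflexive: no — w0 is not related to itself.
Symmetric: yes — every pair in R has its reverse in R.
Euclidean: no — w0 R w2 and w0 R w3, but not w2 R w3.
Only symmetric holds.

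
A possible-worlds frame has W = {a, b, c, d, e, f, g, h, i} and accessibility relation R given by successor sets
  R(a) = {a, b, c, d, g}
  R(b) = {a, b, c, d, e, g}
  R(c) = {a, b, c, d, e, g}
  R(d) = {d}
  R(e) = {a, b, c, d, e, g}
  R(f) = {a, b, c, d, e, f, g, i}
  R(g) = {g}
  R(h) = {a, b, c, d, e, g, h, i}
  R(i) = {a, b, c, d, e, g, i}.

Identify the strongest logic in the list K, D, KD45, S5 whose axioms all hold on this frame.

D

Serial (axiom D): yes — every world has a successor (e.g. a R a).
Euclidean (axiom 5): no — a R d and a R b, but not d R b.
Transitive (axiom 4): no — a R b and b R e, but not a R e.
Reflexive (axiom T): yes — every world is R-related to itself.
So F validates K, D; KD45 would additionally require R to be Euclidean and transitive. The strongest is D.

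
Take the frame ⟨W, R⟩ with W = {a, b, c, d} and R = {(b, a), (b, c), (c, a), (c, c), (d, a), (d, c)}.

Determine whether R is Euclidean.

No

Euclidean: no — b R a and b R c, but not a R c.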